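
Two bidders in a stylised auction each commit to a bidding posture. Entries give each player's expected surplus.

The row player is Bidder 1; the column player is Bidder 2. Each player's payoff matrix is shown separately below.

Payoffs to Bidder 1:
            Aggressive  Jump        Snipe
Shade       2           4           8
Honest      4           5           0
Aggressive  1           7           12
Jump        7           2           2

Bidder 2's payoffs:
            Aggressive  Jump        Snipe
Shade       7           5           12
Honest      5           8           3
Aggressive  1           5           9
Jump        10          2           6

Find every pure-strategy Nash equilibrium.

The pure Nash equilibria are (Aggressive, Snipe), (Jump, Aggressive).

For each strategy profile, look for a profitable unilateral deviation.
(Shade, Aggressive): Bidder 1 can switch to Honest (2 → 4). Not NE.
(Shade, Jump): Bidder 1 can switch to Honest (4 → 5). Not NE.
(Shade, Snipe): Bidder 1 can switch to Aggressive (8 → 12). Not NE.
(Honest, Aggressive): Bidder 1 can switch to Jump (4 → 7). Not NE.
(Honest, Jump): Bidder 1 can switch to Aggressive (5 → 7). Not NE.
(Honest, Snipe): Bidder 1 can switch to Shade (0 → 8). Not NE.
(Aggressive, Aggressive): Bidder 1 can switch to Shade (1 → 2). Not NE.
(Aggressive, Jump): Bidder 2 can switch to Snipe (5 → 9). Not NE.
(Aggressive, Snipe): Bidder 1 gets 12, best alternative 8; Bidder 2 gets 9, best alternative 5. No profitable deviation — NE.
(Jump, Aggressive): Bidder 1 gets 7, best alternative 4; Bidder 2 gets 10, best alternative 6. No profitable deviation — NE.
(The remaining 2 profiles each have a profitable deviation by the same check.)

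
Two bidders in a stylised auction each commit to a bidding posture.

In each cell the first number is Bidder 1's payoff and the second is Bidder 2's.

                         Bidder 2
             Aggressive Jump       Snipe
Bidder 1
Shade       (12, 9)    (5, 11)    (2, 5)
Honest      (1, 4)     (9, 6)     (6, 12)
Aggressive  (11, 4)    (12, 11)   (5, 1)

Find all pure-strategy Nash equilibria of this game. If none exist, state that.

Pure-strategy Nash equilibria: (Honest, Snipe) and (Aggressive, Jump)

Bidder 1 against Aggressive: payoffs 12, 1, 11 → best response Shade.
Bidder 1 against Jump: payoffs 5, 9, 12 → best response Aggressive.
Bidder 1 against Snipe: payoffs 2, 6, 5 → best response Honest.
Bidder 2 against Shade: payoffs 9, 11, 5 → best response Jump.
Bidder 2 against Honest: payoffs 4, 6, 12 → best response Snipe.
Bidder 2 against Aggressive: payoffs 4, 11, 1 → best response Jump.
Mutual best responses: (Honest, Snipe); (Aggressive, Jump).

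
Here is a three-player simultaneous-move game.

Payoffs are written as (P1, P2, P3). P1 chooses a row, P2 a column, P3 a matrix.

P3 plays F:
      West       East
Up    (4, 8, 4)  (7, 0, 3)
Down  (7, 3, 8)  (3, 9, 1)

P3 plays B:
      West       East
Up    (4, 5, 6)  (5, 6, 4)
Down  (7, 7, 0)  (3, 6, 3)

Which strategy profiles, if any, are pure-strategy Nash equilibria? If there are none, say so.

(Up, East, B)

P1 against (West, F): payoffs 4, 7 → best response Down.
P1 against (West, B): payoffs 4, 7 → best response Down.
P1 against (East, F): payoffs 7, 3 → best response Up.
P1 against (East, B): payoffs 5, 3 → best response Up.
P2 against (Up, F): payoffs 8, 0 → best response West.
P2 against (Up, B): payoffs 5, 6 → best response East.
P2 against (Down, F): payoffs 3, 9 → best response East.
P2 against (Down, B): payoffs 7, 6 → best response West.
P3 against (Up, West): payoffs 4, 6 → best response B.
P3 against (Up, East): payoffs 3, 4 → best response B.
P3 against (Down, West): payoffs 8, 0 → best response F.
P3 against (Down, East): payoffs 1, 3 → best response B.
Mutual best responses: (Up, East, B).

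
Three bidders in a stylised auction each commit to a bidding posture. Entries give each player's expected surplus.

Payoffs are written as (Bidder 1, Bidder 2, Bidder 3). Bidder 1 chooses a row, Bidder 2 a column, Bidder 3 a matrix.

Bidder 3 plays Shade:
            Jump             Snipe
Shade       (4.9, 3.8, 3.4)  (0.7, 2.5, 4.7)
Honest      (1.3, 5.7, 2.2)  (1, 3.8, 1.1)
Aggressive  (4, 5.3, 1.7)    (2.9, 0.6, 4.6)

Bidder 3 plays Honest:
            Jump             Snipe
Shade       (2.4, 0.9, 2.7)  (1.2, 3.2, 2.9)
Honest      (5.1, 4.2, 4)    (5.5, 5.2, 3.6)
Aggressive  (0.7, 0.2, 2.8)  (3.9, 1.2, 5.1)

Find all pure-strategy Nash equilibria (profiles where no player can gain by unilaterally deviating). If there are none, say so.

(Shade, Jump, Shade) and (Honest, Snipe, Honest)

Bidder 1 against (Jump, Shade): payoffs 4.9, 1.3, 4 → best response Shade.
Bidder 1 against (Jump, Honest): payoffs 2.4, 5.1, 0.7 → best response Honest.
Bidder 1 against (Snipe, Shade): payoffs 0.7, 1, 2.9 → best response Aggressive.
Bidder 1 against (Snipe, Honest): payoffs 1.2, 5.5, 3.9 → best response Honest.
Bidder 2 against (Shade, Shade): payoffs 3.8, 2.5 → best response Jump.
Bidder 2 against (Shade, Honest): payoffs 0.9, 3.2 → best response Snipe.
Bidder 2 against (Honest, Shade): payoffs 5.7, 3.8 → best response Jump.
Bidder 2 against (Honest, Honest): payoffs 4.2, 5.2 → best response Snipe.
Bidder 2 against (Aggressive, Shade): payoffs 5.3, 0.6 → best response Jump.
Bidder 2 against (Aggressive, Honest): payoffs 0.2, 1.2 → best response Snipe.
Bidder 3 against (Shade, Jump): payoffs 3.4, 2.7 → best response Shade.
Bidder 3 against (Shade, Snipe): payoffs 4.7, 2.9 → best response Shade.
Bidder 3 against (Honest, Jump): payoffs 2.2, 4 → best response Honest.
Bidder 3 against (Honest, Snipe): payoffs 1.1, 3.6 → best response Honest.
Bidder 3 against (Aggressive, Jump): payoffs 1.7, 2.8 → best response Honest.
Bidder 3 against (Aggressive, Snipe): payoffs 4.6, 5.1 → best response Honest.
Mutual best responses: (Shade, Jump, Shade); (Honest, Snipe, Honest).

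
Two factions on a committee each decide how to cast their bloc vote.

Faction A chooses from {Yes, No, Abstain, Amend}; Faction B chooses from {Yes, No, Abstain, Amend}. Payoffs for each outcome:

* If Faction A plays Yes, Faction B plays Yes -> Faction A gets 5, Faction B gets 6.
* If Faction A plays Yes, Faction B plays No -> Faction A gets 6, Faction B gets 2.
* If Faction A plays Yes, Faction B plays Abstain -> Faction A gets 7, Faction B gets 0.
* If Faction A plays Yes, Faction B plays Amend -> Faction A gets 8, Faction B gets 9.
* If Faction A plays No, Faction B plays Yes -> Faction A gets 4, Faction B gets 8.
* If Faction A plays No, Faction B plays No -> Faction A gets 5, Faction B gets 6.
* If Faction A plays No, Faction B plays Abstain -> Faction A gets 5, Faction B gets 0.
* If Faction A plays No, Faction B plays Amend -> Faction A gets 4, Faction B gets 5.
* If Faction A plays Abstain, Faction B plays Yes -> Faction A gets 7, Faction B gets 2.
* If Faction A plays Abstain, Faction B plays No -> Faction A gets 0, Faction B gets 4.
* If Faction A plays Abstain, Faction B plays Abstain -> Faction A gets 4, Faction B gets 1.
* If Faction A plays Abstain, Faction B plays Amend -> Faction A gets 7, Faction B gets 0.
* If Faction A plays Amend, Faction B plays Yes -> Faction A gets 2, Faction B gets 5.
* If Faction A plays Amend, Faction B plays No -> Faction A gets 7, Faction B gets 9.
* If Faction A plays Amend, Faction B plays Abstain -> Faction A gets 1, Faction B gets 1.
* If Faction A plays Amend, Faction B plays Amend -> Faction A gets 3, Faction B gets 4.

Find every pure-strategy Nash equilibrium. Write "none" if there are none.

Pure-strategy Nash equilibria: (Yes, Amend), (Amend, No)

(Yes, Yes): Faction A can switch to Abstain (5 → 7). Not NE.
(Yes, No): Faction A can switch to Amend (6 → 7). Not NE.
(Yes, Abstain): Faction B can switch to Yes (0 → 6). Not NE.
(Yes, Amend): Faction A gets 8, best alternative 7; Faction B gets 9, best alternative 6. No profitable deviation — NE.
(No, Yes): Faction A can switch to Yes (4 → 5). Not NE.
(No, No): Faction A can switch to Yes (5 → 6). Not NE.
(No, Abstain): Faction A can switch to Yes (5 → 7). Not NE.
(No, Amend): Faction A can switch to Yes (4 → 8). Not NE.
(Abstain, Yes): Faction B can switch to No (2 → 4). Not NE.
(Amend, No): Faction A gets 7, best alternative 6; Faction B gets 9, best alternative 5. No profitable deviation — NE.
(The remaining 6 profiles each have a profitable deviation by the same check.)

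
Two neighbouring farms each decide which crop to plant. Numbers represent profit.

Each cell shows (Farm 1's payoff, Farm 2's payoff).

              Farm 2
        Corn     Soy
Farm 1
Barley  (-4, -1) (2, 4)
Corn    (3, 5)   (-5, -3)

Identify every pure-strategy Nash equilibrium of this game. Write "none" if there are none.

Mark each player's best response to every combination of opponents' strategies; a profile where every player is best-responding is a pure Nash equilibrium.
Farm 1 against Corn: payoffs -4, 3 → best response Corn.
Farm 1 against Soy: payoffs 2, -5 → best response Barley.
Farm 2 against Barley: payoffs -1, 4 → best response Soy.
Farm 2 against Corn: payoffs 5, -3 → best response Corn.
Mutual best responses: (Barley, Soy); (Corn, Corn).

Pure-strategy Nash equilibria: (Barley, Soy) and (Corn, Corn)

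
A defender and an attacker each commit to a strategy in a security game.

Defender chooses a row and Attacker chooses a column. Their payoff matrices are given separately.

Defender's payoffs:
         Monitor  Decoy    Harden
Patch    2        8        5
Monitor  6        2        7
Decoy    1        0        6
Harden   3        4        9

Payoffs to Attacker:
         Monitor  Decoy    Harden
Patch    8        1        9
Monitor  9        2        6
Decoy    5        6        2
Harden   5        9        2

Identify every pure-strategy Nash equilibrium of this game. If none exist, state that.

(Patch, Monitor): Defender can switch to Monitor (2 → 6). Not NE.
(Patch, Decoy): Attacker can switch to Monitor (1 → 8). Not NE.
(Patch, Harden): Defender can switch to Monitor (5 → 7). Not NE.
(Monitor, Monitor): Defender gets 6, best alternative 3; Attacker gets 9, best alternative 6. No profitable deviation — NE.
(Monitor, Decoy): Defender can switch to Patch (2 → 8). Not NE.
(Monitor, Harden): Defender can switch to Harden (7 → 9). Not NE.
(Decoy, Monitor): Defender can switch to Patch (1 → 2). Not NE.
(Decoy, Decoy): Defender can switch to Patch (0 → 8). Not NE.
(Decoy, Harden): Defender can switch to Monitor (6 → 7). Not NE.
(The remaining 3 profiles each have a profitable deviation by the same check.)

(Monitor, Monitor)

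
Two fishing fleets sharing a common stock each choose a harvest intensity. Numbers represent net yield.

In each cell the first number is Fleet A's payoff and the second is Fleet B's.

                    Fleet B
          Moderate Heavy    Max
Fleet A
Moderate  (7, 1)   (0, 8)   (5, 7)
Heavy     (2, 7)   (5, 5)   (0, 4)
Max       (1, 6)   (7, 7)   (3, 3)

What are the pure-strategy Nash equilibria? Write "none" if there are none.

Fleet A against Moderate: payoffs 7, 2, 1 → best response Moderate.
Fleet A against Heavy: payoffs 0, 5, 7 → best response Max.
Fleet A against Max: payoffs 5, 0, 3 → best response Moderate.
Fleet B against Moderate: payoffs 1, 8, 7 → best response Heavy.
Fleet B against Heavy: payoffs 7, 5, 4 → best response Moderate.
Fleet B against Max: payoffs 6, 7, 3 → best response Heavy.
Mutual best responses: (Max, Heavy).

Pure NE: (Max, Heavy)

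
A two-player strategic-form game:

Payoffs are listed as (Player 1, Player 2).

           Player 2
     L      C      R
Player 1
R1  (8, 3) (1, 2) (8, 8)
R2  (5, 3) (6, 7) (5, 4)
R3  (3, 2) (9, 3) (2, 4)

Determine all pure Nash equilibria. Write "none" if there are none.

(R1, R)

For each player, find the best response to each opponent profile; mutual best responses are the pure NE.
Player 1 against L: payoffs 8, 5, 3 → best response R1.
Player 1 against C: payoffs 1, 6, 9 → best response R3.
Player 1 against R: payoffs 8, 5, 2 → best response R1.
Player 2 against R1: payoffs 3, 2, 8 → best response R.
Player 2 against R2: payoffs 3, 7, 4 → best response C.
Player 2 against R3: payoffs 2, 3, 4 → best response R.
Mutual best responses: (R1, R).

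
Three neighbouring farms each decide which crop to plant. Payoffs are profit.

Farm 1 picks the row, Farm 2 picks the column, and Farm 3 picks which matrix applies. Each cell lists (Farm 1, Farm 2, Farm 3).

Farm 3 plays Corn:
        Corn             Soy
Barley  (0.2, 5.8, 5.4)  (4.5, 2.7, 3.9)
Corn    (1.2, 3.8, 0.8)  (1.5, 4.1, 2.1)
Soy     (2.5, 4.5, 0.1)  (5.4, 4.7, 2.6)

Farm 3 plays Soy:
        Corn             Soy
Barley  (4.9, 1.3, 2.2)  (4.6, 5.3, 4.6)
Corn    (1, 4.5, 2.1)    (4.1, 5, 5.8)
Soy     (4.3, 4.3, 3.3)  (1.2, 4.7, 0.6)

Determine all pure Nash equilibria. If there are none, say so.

For each player, find the best response to each opponent profile; mutual best responses are the pure NE.
Farm 1 against (Corn, Corn): payoffs 0.2, 1.2, 2.5 → best response Soy.
Farm 1 against (Corn, Soy): payoffs 4.9, 1, 4.3 → best response Barley.
Farm 1 against (Soy, Corn): payoffs 4.5, 1.5, 5.4 → best response Soy.
Farm 1 against (Soy, Soy): payoffs 4.6, 4.1, 1.2 → best response Barley.
Farm 2 against (Barley, Corn): payoffs 5.8, 2.7 → best response Corn.
Farm 2 against (Barley, Soy): payoffs 1.3, 5.3 → best response Soy.
Farm 2 against (Corn, Corn): payoffs 3.8, 4.1 → best response Soy.
Farm 2 against (Corn, Soy): payoffs 4.5, 5 → best response Soy.
Farm 2 against (Soy, Corn): payoffs 4.5, 4.7 → best response Soy.
Farm 2 against (Soy, Soy): payoffs 4.3, 4.7 → best response Soy.
Farm 3 against (Barley, Corn): payoffs 5.4, 2.2 → best response Corn.
Farm 3 against (Barley, Soy): payoffs 3.9, 4.6 → best response Soy.
Farm 3 against (Corn, Corn): payoffs 0.8, 2.1 → best response Soy.
Farm 3 against (Corn, Soy): payoffs 2.1, 5.8 → best response Soy.
Farm 3 against (Soy, Corn): payoffs 0.1, 3.3 → best response Soy.
Farm 3 against (Soy, Soy): payoffs 2.6, 0.6 → best response Corn.
Mutual best responses: (Barley, Soy, Soy); (Soy, Soy, Corn).

The pure Nash equilibria are (Barley, Soy, Soy) and (Soy, Soy, Corn).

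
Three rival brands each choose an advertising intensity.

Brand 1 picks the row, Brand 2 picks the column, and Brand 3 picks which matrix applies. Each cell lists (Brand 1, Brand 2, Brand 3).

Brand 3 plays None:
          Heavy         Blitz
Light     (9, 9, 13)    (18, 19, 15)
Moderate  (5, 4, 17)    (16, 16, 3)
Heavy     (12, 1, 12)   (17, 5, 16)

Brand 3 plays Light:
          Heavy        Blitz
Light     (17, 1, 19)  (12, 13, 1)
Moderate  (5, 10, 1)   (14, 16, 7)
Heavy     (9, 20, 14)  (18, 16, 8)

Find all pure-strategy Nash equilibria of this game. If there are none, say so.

(Light, Heavy, None): Brand 1 can switch to Heavy (9 → 12). Not NE.
(Light, Heavy, Light): Brand 2 can switch to Blitz (1 → 13). Not NE.
(Light, Blitz, None): Brand 1 gets 18, best alternative 17; Brand 2 gets 19, best alternative 9; Brand 3 gets 15, best alternative 1. No profitable deviation — NE.
(Light, Blitz, Light): Brand 1 can switch to Moderate (12 → 14). Not NE.
(Moderate, Heavy, None): Brand 1 can switch to Light (5 → 9). Not NE.
(Moderate, Heavy, Light): Brand 1 can switch to Light (5 → 17). Not NE.
(Moderate, Blitz, None): Brand 1 can switch to Light (16 → 18). Not NE.
(Moderate, Blitz, Light): Brand 1 can switch to Heavy (14 → 18). Not NE.
(Heavy, Heavy, None): Brand 2 can switch to Blitz (1 → 5). Not NE.
(Heavy, Heavy, Light): Brand 1 can switch to Light (9 → 17). Not NE.
(Heavy, Blitz, None): Brand 1 can switch to Light (17 → 18). Not NE.
(The remaining 1 profile has a profitable deviation by the same check.)

(Light, Blitz, None)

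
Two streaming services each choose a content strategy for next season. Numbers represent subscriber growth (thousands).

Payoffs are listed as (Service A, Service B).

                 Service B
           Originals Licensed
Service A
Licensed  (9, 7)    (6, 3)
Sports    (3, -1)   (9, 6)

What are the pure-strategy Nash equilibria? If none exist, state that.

Service A against Originals: payoffs 9, 3 → best response Licensed.
Service A against Licensed: payoffs 6, 9 → best response Sports.
Service B against Licensed: payoffs 7, 3 → best response Originals.
Service B against Sports: payoffs -1, 6 → best response Licensed.
Mutual best responses: (Licensed, Originals); (Sports, Licensed).

Pure-strategy Nash equilibria: (Licensed, Originals) and (Sports, Licensed)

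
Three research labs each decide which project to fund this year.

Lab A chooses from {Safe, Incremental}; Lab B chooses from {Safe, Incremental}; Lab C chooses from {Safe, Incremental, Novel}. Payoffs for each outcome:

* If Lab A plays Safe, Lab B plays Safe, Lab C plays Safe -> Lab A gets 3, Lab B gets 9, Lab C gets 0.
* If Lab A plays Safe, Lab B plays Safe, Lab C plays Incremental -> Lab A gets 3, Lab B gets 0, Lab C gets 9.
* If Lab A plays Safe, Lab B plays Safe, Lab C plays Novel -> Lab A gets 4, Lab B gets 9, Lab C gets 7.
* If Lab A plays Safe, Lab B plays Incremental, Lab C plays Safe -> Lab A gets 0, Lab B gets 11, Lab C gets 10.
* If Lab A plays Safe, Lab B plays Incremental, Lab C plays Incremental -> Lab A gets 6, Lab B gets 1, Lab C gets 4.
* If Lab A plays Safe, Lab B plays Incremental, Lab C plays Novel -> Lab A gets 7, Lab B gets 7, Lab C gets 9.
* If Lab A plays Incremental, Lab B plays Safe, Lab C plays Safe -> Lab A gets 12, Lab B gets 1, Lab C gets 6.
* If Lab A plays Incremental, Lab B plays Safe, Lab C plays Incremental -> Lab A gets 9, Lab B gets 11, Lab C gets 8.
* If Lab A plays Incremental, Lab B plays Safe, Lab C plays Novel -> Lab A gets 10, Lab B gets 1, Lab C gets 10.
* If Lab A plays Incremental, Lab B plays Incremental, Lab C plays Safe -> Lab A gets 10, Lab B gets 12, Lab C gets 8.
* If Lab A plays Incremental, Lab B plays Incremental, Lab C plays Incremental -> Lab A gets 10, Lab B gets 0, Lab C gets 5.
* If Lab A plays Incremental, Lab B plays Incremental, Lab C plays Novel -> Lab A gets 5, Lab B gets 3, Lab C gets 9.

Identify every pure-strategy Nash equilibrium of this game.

none

For each strategy profile, look for a profitable unilateral deviation.
(Safe, Safe, Safe): Lab A can switch to Incremental (3 → 12). Not NE.
(Safe, Safe, Incremental): Lab A can switch to Incremental (3 → 9). Not NE.
(Safe, Safe, Novel): Lab A can switch to Incremental (4 → 10). Not NE.
(Safe, Incremental, Safe): Lab A can switch to Incremental (0 → 10). Not NE.
(Safe, Incremental, Incremental): Lab A can switch to Incremental (6 → 10). Not NE.
(Safe, Incremental, Novel): Lab B can switch to Safe (7 → 9). Not NE.
(Incremental, Safe, Safe): Lab B can switch to Incremental (1 → 12). Not NE.
(Incremental, Safe, Incremental): Lab C can switch to Novel (8 → 10). Not NE.
(Incremental, Safe, Novel): Lab B can switch to Incremental (1 → 3). Not NE.
(Incremental, Incremental, Safe): Lab C can switch to Novel (8 → 9). Not NE.
(The remaining 2 profiles each have a profitable deviation by the same check.)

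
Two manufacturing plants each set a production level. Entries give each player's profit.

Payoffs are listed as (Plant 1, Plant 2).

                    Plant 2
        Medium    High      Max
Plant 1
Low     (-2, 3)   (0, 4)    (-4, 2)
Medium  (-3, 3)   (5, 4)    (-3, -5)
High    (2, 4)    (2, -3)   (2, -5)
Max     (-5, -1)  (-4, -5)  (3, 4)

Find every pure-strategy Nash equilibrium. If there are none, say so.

Mark each player's best response to every combination of opponents' strategies; a profile where every player is best-responding is a pure Nash equilibrium.
Plant 1 against Medium: payoffs -2, -3, 2, -5 → best response High.
Plant 1 against High: payoffs 0, 5, 2, -4 → best response Medium.
Plant 1 against Max: payoffs -4, -3, 2, 3 → best response Max.
Plant 2 against Low: payoffs 3, 4, 2 → best response High.
Plant 2 against Medium: payoffs 3, 4, -5 → best response High.
Plant 2 against High: payoffs 4, -3, -5 → best response Medium.
Plant 2 against Max: payoffs -1, -5, 4 → best response Max.
Mutual best responses: (Medium, High); (High, Medium); (Max, Max).

(Medium, High); (High, Medium); (Max, Max)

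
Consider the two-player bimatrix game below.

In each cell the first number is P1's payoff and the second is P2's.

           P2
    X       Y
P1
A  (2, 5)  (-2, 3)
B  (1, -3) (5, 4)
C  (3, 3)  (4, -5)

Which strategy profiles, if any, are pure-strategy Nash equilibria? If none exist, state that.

(B, Y), (C, X)

P1 against X: payoffs 2, 1, 3 → best response C.
P1 against Y: payoffs -2, 5, 4 → best response B.
P2 against A: payoffs 5, 3 → best response X.
P2 against B: payoffs -3, 4 → best response Y.
P2 against C: payoffs 3, -5 → best response X.
Mutual best responses: (B, Y); (C, X).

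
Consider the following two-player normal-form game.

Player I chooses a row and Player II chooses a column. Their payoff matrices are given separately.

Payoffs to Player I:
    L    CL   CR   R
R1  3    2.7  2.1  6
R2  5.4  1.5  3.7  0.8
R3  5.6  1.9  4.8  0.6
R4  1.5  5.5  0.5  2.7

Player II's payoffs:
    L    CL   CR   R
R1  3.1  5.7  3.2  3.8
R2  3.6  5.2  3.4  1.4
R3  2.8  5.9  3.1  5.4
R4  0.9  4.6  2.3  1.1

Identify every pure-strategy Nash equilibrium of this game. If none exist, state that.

The unique pure-strategy Nash equilibrium is (R4, CL).

For each player, find the best response to each opponent profile; mutual best responses are the pure NE.
Player I against L: payoffs 3, 5.4, 5.6, 1.5 → best response R3.
Player I against CL: payoffs 2.7, 1.5, 1.9, 5.5 → best response R4.
Player I against CR: payoffs 2.1, 3.7, 4.8, 0.5 → best response R3.
Player I against R: payoffs 6, 0.8, 0.6, 2.7 → best response R1.
Player II against R1: payoffs 3.1, 5.7, 3.2, 3.8 → best response CL.
Player II against R2: payoffs 3.6, 5.2, 3.4, 1.4 → best response CL.
Player II against R3: payoffs 2.8, 5.9, 3.1, 5.4 → best response CL.
Player II against R4: payoffs 0.9, 4.6, 2.3, 1.1 → best response CL.
Mutual best responses: (R4, CL).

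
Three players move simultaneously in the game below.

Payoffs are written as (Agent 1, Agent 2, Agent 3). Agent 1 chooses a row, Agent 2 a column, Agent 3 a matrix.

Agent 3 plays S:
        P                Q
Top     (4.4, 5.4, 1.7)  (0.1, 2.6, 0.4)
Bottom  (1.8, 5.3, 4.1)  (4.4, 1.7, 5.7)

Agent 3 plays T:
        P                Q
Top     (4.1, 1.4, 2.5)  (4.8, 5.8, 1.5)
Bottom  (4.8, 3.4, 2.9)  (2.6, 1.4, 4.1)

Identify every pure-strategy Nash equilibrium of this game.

The unique pure-strategy Nash equilibrium is (Top, Q, T).

For each player, find the best response to each opponent profile; mutual best responses are the pure NE.
Agent 1 against (P, S): payoffs 4.4, 1.8 → best response Top.
Agent 1 against (P, T): payoffs 4.1, 4.8 → best response Bottom.
Agent 1 against (Q, S): payoffs 0.1, 4.4 → best response Bottom.
Agent 1 against (Q, T): payoffs 4.8, 2.6 → best response Top.
Agent 2 against (Top, S): payoffs 5.4, 2.6 → best response P.
Agent 2 against (Top, T): payoffs 1.4, 5.8 → best response Q.
Agent 2 against (Bottom, S): payoffs 5.3, 1.7 → best response P.
Agent 2 against (Bottom, T): payoffs 3.4, 1.4 → best response P.
Agent 3 against (Top, P): payoffs 1.7, 2.5 → best response T.
Agent 3 against (Top, Q): payoffs 0.4, 1.5 → best response T.
Agent 3 against (Bottom, P): payoffs 4.1, 2.9 → best response S.
Agent 3 against (Bottom, Q): payoffs 5.7, 4.1 → best response S.
Mutual best responses: (Top, Q, T).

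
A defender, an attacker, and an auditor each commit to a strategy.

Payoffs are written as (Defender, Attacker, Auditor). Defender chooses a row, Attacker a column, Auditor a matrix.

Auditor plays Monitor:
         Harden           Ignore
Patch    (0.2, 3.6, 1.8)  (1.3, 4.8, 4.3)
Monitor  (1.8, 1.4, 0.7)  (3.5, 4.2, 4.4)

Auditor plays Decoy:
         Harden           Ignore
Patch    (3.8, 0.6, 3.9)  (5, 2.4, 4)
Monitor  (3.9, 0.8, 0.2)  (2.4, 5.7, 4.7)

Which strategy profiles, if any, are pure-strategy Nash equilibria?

No pure-strategy Nash equilibrium.

Check each profile: it is a Nash equilibrium iff no player can strictly gain by switching unilaterally.
(Patch, Harden, Monitor): Defender can switch to Monitor (0.2 → 1.8). Not NE.
(Patch, Harden, Decoy): Defender can switch to Monitor (3.8 → 3.9). Not NE.
(Patch, Ignore, Monitor): Defender can switch to Monitor (1.3 → 3.5). Not NE.
(Patch, Ignore, Decoy): Auditor can switch to Monitor (4 → 4.3). Not NE.
(Monitor, Harden, Monitor): Attacker can switch to Ignore (1.4 → 4.2). Not NE.
(Monitor, Harden, Decoy): Attacker can switch to Ignore (0.8 → 5.7). Not NE.
(Monitor, Ignore, Monitor): Auditor can switch to Decoy (4.4 → 4.7). Not NE.
(Monitor, Ignore, Decoy): Defender can switch to Patch (2.4 → 5). Not NE.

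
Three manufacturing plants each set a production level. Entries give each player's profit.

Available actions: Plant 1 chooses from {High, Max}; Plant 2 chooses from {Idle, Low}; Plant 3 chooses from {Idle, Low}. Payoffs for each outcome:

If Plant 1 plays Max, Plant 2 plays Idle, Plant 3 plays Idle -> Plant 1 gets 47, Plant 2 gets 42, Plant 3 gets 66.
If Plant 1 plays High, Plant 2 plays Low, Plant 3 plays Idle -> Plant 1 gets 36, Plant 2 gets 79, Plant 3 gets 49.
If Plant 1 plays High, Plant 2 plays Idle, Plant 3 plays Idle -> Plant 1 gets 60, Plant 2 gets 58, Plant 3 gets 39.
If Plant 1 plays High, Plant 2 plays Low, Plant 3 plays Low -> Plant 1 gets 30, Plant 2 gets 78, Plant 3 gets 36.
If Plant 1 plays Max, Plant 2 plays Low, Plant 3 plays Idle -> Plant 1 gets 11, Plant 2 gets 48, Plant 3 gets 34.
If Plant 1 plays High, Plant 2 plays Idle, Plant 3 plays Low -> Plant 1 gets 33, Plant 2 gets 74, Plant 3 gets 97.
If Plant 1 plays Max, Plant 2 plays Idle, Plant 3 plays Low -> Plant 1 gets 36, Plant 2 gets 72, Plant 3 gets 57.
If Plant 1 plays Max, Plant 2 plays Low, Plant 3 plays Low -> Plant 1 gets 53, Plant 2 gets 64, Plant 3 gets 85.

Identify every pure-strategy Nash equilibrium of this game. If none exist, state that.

Plant 1 against (Idle, Idle): payoffs 60, 47 → best response High.
Plant 1 against (Idle, Low): payoffs 33, 36 → best response Max.
Plant 1 against (Low, Idle): payoffs 36, 11 → best response High.
Plant 1 against (Low, Low): payoffs 30, 53 → best response Max.
Plant 2 against (High, Idle): payoffs 58, 79 → best response Low.
Plant 2 against (High, Low): payoffs 74, 78 → best response Low.
Plant 2 against (Max, Idle): payoffs 42, 48 → best response Low.
Plant 2 against (Max, Low): payoffs 72, 64 → best response Idle.
Plant 3 against (High, Idle): payoffs 39, 97 → best response Low.
Plant 3 against (High, Low): payoffs 49, 36 → best response Idle.
Plant 3 against (Max, Idle): payoffs 66, 57 → best response Idle.
Plant 3 against (Max, Low): payoffs 34, 85 → best response Low.
Mutual best responses: (High, Low, Idle).

(High, Low, Idle)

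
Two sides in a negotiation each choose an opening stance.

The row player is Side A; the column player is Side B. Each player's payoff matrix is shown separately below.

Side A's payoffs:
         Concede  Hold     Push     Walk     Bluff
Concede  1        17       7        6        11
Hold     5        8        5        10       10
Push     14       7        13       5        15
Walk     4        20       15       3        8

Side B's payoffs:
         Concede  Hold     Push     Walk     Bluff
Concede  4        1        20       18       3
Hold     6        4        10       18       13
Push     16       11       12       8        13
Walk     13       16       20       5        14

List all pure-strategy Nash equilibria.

Check each profile: it is a Nash equilibrium iff no player can strictly gain by switching unilaterally.
(Concede, Concede): Side A can switch to Hold (1 → 5). Not NE.
(Concede, Hold): Side A can switch to Walk (17 → 20). Not NE.
(Concede, Push): Side A can switch to Push (7 → 13). Not NE.
(Concede, Walk): Side A can switch to Hold (6 → 10). Not NE.
(Concede, Bluff): Side A can switch to Push (11 → 15). Not NE.
(Hold, Concede): Side A can switch to Push (5 → 14). Not NE.
(Hold, Hold): Side A can switch to Concede (8 → 17). Not NE.
(Hold, Push): Side A can switch to Concede (5 → 7). Not NE.
(Hold, Walk): Side A gets 10, best alternative 6; Side B gets 18, best alternative 13. No profitable deviation — NE.
(Hold, Bluff): Side A can switch to Concede (10 → 11). Not NE.
(Push, Concede): Side A gets 14, best alternative 5; Side B gets 16, best alternative 13. No profitable deviation — NE.
(Push, Hold): Side A can switch to Concede (7 → 17). Not NE.
(Push, Push): Side A can switch to Walk (13 → 15). Not NE.
(Push, Walk): Side A can switch to Concede (5 → 6). Not NE.
(Walk, Push): Side A gets 15, best alternative 13; Side B gets 20, best alternative 16. No profitable deviation — NE.
(The remaining 5 profiles each have a profitable deviation by the same check.)

Pure-strategy Nash equilibria: (Hold, Walk) and (Push, Concede) and (Walk, Push)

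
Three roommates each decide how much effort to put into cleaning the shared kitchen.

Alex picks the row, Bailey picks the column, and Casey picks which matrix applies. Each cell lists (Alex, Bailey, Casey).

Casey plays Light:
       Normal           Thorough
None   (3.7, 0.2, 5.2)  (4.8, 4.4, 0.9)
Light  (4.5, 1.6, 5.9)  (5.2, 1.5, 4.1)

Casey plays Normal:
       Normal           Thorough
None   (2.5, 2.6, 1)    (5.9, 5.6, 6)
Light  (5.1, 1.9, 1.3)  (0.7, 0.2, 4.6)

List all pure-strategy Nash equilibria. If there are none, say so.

Pure-strategy Nash equilibria: (None, Thorough, Normal) and (Light, Normal, Light)

Alex against (Normal, Light): payoffs 3.7, 4.5 → best response Light.
Alex against (Normal, Normal): payoffs 2.5, 5.1 → best response Light.
Alex against (Thorough, Light): payoffs 4.8, 5.2 → best response Light.
Alex against (Thorough, Normal): payoffs 5.9, 0.7 → best response None.
Bailey against (None, Light): payoffs 0.2, 4.4 → best response Thorough.
Bailey against (None, Normal): payoffs 2.6, 5.6 → best response Thorough.
Bailey against (Light, Light): payoffs 1.6, 1.5 → best response Normal.
Bailey against (Light, Normal): payoffs 1.9, 0.2 → best response Normal.
Casey against (None, Normal): payoffs 5.2, 1 → best response Light.
Casey against (None, Thorough): payoffs 0.9, 6 → best response Normal.
Casey against (Light, Normal): payoffs 5.9, 1.3 → best response Light.
Casey against (Light, Thorough): payoffs 4.1, 4.6 → best response Normal.
Mutual best responses: (None, Thorough, Normal); (Light, Normal, Light).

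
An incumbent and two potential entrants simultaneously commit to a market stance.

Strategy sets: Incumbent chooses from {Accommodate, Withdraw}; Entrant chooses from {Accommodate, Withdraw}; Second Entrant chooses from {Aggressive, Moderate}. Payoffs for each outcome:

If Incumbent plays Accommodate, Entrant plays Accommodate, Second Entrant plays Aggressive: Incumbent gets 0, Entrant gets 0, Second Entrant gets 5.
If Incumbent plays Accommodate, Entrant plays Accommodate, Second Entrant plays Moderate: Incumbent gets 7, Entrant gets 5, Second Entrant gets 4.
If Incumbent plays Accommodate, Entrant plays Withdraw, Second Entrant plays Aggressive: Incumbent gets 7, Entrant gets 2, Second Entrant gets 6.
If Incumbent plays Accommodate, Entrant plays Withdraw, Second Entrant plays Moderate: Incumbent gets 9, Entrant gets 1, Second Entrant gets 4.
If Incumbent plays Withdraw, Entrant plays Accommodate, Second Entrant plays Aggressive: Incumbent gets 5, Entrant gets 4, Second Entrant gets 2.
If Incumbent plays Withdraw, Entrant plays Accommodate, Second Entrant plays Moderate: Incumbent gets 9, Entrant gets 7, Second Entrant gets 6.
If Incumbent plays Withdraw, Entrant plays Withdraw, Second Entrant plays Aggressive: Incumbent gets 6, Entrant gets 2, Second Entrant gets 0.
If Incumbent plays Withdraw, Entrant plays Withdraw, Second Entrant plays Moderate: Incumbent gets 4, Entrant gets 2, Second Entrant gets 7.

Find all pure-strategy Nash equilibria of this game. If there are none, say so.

Mark each player's best response to every combination of opponents' strategies; a profile where every player is best-responding is a pure Nash equilibrium.
Incumbent against (Accommodate, Aggressive): payoffs 0, 5 → best response Withdraw.
Incumbent against (Accommodate, Moderate): payoffs 7, 9 → best response Withdraw.
Incumbent against (Withdraw, Aggressive): payoffs 7, 6 → best response Accommodate.
Incumbent against (Withdraw, Moderate): payoffs 9, 4 → best response Accommodate.
Entrant against (Accommodate, Aggressive): payoffs 0, 2 → best response Withdraw.
Entrant against (Accommodate, Moderate): payoffs 5, 1 → best response Accommodate.
Entrant against (Withdraw, Aggressive): payoffs 4, 2 → best response Accommodate.
Entrant against (Withdraw, Moderate): payoffs 7, 2 → best response Accommodate.
Second Entrant against (Accommodate, Accommodate): payoffs 5, 4 → best response Aggressive.
Second Entrant against (Accommodate, Withdraw): payoffs 6, 4 → best response Aggressive.
Second Entrant against (Withdraw, Accommodate): payoffs 2, 6 → best response Moderate.
Second Entrant against (Withdraw, Withdraw): payoffs 0, 7 → best response Moderate.
Mutual best responses: (Accommodate, Withdraw, Aggressive); (Withdraw, Accommodate, Moderate).

Pure-strategy Nash equilibria: (Accommodate, Withdraw, Aggressive) and (Withdraw, Accommodate, Moderate)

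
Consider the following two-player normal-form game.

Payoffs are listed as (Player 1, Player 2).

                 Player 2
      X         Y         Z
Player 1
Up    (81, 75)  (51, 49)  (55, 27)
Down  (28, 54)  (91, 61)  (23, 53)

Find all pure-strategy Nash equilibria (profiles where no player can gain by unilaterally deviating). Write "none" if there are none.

(Up, X); (Down, Y)

Player 1 against X: payoffs 81, 28 → best response Up.
Player 1 against Y: payoffs 51, 91 → best response Down.
Player 1 against Z: payoffs 55, 23 → best response Up.
Player 2 against Up: payoffs 75, 49, 27 → best response X.
Player 2 against Down: payoffs 54, 61, 53 → best response Y.
Mutual best responses: (Up, X); (Down, Y).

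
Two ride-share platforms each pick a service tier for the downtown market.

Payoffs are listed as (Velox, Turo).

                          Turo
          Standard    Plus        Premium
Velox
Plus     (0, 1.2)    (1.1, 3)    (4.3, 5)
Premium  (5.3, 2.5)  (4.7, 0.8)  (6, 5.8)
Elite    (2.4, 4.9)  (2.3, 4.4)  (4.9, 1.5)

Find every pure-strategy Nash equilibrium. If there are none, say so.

For each strategy profile, look for a profitable unilateral deviation.
(Plus, Standard): Velox can switch to Premium (0 → 5.3). Not NE.
(Plus, Plus): Velox can switch to Premium (1.1 → 4.7). Not NE.
(Plus, Premium): Velox can switch to Premium (4.3 → 6). Not NE.
(Premium, Standard): Turo can switch to Premium (2.5 → 5.8). Not NE.
(Premium, Plus): Turo can switch to Standard (0.8 → 2.5). Not NE.
(Premium, Premium): Velox gets 6, best alternative 4.9; Turo gets 5.8, best alternative 2.5. No profitable deviation — NE.
(Elite, Standard): Velox can switch to Premium (2.4 → 5.3). Not NE.
(Elite, Plus): Velox can switch to Premium (2.3 → 4.7). Not NE.
(Elite, Premium): Velox can switch to Premium (4.9 → 6). Not NE.

(Premium, Premium)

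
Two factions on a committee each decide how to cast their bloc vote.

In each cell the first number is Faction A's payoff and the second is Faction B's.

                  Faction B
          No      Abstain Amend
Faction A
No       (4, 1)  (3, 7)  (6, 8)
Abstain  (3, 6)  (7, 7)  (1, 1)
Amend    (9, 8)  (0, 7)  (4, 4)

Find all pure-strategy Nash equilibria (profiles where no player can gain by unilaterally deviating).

(No, No): Faction A can switch to Amend (4 → 9). Not NE.
(No, Abstain): Faction A can switch to Abstain (3 → 7). Not NE.
(No, Amend): Faction A gets 6, best alternative 4; Faction B gets 8, best alternative 7. No profitable deviation — NE.
(Abstain, No): Faction A can switch to No (3 → 4). Not NE.
(Abstain, Abstain): Faction A gets 7, best alternative 3; Faction B gets 7, best alternative 6. No profitable deviation — NE.
(Abstain, Amend): Faction A can switch to No (1 → 6). Not NE.
(Amend, No): Faction A gets 9, best alternative 4; Faction B gets 8, best alternative 7. No profitable deviation — NE.
(Amend, Abstain): Faction A can switch to No (0 → 3). Not NE.
(Amend, Amend): Faction A can switch to No (4 → 6). Not NE.

(No, Amend); (Abstain, Abstain); (Amend, No)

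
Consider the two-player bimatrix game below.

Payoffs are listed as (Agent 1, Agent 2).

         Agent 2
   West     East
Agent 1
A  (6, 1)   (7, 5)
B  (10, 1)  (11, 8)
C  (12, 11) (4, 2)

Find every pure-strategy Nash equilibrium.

Agent 1 against West: payoffs 6, 10, 12 → best response C.
Agent 1 against East: payoffs 7, 11, 4 → best response B.
Agent 2 against A: payoffs 1, 5 → best response East.
Agent 2 against B: payoffs 1, 8 → best response East.
Agent 2 against C: payoffs 11, 2 → best response West.
Mutual best responses: (B, East); (C, West).

(B, East), (C, West)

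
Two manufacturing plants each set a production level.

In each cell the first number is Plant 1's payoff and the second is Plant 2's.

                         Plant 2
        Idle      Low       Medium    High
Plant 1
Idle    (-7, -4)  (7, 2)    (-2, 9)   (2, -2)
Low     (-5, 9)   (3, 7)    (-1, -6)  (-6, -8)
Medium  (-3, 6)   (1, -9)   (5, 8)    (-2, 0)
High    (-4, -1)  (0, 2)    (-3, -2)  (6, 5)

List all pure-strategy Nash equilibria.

The pure Nash equilibria are (Medium, Medium) and (High, High).

For each player, find the best response to each opponent profile; mutual best responses are the pure NE.
Plant 1 against Idle: payoffs -7, -5, -3, -4 → best response Medium.
Plant 1 against Low: payoffs 7, 3, 1, 0 → best response Idle.
Plant 1 against Medium: payoffs -2, -1, 5, -3 → best response Medium.
Plant 1 against High: payoffs 2, -6, -2, 6 → best response High.
Plant 2 against Idle: payoffs -4, 2, 9, -2 → best response Medium.
Plant 2 against Low: payoffs 9, 7, -6, -8 → best response Idle.
Plant 2 against Medium: payoffs 6, -9, 8, 0 → best response Medium.
Plant 2 against High: payoffs -1, 2, -2, 5 → best response High.
Mutual best responses: (Medium, Medium); (High, High).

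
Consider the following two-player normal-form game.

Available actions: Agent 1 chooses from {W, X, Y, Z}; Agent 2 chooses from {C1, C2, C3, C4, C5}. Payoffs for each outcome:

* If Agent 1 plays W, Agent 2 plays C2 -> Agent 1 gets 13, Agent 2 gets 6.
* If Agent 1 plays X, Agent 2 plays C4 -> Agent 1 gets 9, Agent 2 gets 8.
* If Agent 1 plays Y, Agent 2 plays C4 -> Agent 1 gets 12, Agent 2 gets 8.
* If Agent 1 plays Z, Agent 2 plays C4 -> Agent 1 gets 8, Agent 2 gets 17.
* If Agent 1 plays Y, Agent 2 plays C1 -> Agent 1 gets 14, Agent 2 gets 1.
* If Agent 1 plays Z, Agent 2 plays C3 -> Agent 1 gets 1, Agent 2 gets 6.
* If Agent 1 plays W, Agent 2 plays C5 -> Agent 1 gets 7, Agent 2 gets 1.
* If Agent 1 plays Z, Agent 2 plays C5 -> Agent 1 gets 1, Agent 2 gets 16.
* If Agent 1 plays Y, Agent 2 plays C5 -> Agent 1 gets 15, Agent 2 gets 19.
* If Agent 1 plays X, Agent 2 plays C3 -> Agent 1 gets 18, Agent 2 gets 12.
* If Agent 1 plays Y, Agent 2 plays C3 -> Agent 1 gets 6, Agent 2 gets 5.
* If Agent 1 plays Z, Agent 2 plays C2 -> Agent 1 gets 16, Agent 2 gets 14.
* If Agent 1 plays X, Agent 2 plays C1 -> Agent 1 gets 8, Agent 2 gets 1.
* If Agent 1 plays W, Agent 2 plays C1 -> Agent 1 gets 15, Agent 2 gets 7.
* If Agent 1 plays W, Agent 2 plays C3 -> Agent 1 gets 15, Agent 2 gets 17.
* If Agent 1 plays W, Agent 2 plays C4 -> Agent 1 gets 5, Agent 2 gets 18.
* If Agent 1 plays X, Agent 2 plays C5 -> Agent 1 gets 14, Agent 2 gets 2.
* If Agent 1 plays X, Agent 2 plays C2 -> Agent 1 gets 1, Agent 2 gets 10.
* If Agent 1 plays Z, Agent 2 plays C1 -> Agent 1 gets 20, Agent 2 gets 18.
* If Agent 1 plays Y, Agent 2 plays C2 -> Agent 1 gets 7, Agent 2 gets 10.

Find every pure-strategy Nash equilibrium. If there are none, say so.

The pure Nash equilibria are (X, C3); (Y, C5); (Z, C1).

Check each profile: it is a Nash equilibrium iff no player can strictly gain by switching unilaterally.
(W, C1): Agent 1 can switch to Z (15 → 20). Not NE.
(W, C2): Agent 1 can switch to Z (13 → 16). Not NE.
(W, C3): Agent 1 can switch to X (15 → 18). Not NE.
(W, C4): Agent 1 can switch to X (5 → 9). Not NE.
(W, C5): Agent 1 can switch to X (7 → 14). Not NE.
(X, C1): Agent 1 can switch to W (8 → 15). Not NE.
(X, C2): Agent 1 can switch to W (1 → 13). Not NE.
(X, C3): Agent 1 gets 18, best alternative 15; Agent 2 gets 12, best alternative 10. No profitable deviation — NE.
(X, C4): Agent 1 can switch to Y (9 → 12). Not NE.
(X, C5): Agent 1 can switch to Y (14 → 15). Not NE.
(Y, C1): Agent 1 can switch to W (14 → 15). Not NE.
(Y, C5): Agent 1 gets 15, best alternative 14; Agent 2 gets 19, best alternative 10. No profitable deviation — NE.
(Z, C1): Agent 1 gets 20, best alternative 15; Agent 2 gets 18, best alternative 17. No profitable deviation — NE.
(The remaining 7 profiles each have a profitable deviation by the same check.)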